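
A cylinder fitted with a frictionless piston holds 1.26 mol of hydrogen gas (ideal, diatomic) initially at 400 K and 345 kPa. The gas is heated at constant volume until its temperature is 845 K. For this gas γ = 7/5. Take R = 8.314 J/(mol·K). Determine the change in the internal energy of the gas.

11700 J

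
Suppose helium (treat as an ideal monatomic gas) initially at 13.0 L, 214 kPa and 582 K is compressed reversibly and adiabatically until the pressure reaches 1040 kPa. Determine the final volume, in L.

5.03 L

Adiabatic: T₂/T₁ = (P₂/P₁)^((γ−1)/γ) ⇒ T₂ = 582×(4.86)^0.400 = 1100 K; V₂ = 5.03 L.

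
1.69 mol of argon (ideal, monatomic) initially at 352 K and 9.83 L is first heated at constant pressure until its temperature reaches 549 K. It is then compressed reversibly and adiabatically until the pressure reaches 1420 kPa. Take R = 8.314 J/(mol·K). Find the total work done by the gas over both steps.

-3180 J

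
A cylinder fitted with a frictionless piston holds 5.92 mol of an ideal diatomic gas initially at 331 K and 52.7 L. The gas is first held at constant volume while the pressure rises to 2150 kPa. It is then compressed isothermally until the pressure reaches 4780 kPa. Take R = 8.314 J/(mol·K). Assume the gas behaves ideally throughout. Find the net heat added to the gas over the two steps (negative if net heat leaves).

P₁ = nRT₁/V₁ = 5.92×8.314×331/52.7 = 309 kPa.
Step 1 — Isochoric: V stays 52.7 L; P/T = const ⇒ T₂ = 2300 K, P₂ = 2150 kPa.
W = 0 (no volume change).
ΔU = nCvΔT = 5.92×20.8×(2300−331) = 243000 J.
Q = ΔU = 243000 J.
State after step 1: P = 2150 kPa, V = 52.7 L, T = 2300 K.
Step 2 — Isothermal: T stays 2300 K; PV = const ⇒ V₂ = 23.7 L, P₂ = 4780 kPa.
ΔU = 0 (ideal gas, T constant).
W = nRT ln(V₂/V₁) = 5.92×8.314×2300×ln(0.450) = -90500 J.
Q = ΔU + W = -90500 J.
Net over both steps: W = -90500 J, Q = 152000 J, ΔU = 243000 J.

152000 J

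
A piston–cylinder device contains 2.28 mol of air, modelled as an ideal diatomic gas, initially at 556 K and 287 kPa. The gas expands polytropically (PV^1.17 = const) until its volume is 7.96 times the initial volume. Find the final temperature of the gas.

391 K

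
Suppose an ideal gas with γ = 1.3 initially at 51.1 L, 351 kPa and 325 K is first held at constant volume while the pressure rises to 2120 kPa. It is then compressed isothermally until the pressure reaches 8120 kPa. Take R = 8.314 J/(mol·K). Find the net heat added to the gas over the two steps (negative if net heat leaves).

156000 J

n = P₁V₁/(RT₁) = 351×51.1/(8.314×325) = 6.64 mol.
Step 1 — Isochoric: V stays 51.1 L; P/T = const ⇒ T₂ = 1960 K, P₂ = 2120 kPa.
W = 0 (no volume change).
ΔU = nCvΔT = 6.64×27.7×(1960−325) = 301000 J.
Q = ΔU = 301000 J.
State after step 1: P = 2120 kPa, V = 51.1 L, T = 1960 K.
Step 2 — Isothermal: T stays 1960 K; PV = const ⇒ V₂ = 13.3 L, P₂ = 8120 kPa.
ΔU = 0 (ideal gas, T constant).
W = nRT ln(V₂/V₁) = 6.64×8.314×1960×ln(0.261) = -145000 J.
Q = ΔU + W = -145000 J.
Net over both steps: W = -145000 J, Q = 156000 J, ΔU = 301000 J.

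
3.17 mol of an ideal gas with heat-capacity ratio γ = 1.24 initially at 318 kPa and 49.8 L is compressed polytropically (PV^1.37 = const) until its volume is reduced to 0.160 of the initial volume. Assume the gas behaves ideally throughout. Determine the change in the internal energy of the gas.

T₁ = P₁V₁/(nR) = 318×49.8/(3.17×8.314) = 601 K.
Polytropic n=1.37: T₂ = T₁(V₁/V₂)^(n−1) = 601×(6.25)^0.37 = 1180 K; P₂ = P₁(V₁/V₂)^n = 3920 kPa.
For an ideal gas ΔU = nCvΔT with Cv = R/(γ−1) = 34.6 J/(mol·K).
ΔU = 3.17×34.6×(1180−601) = 64000 J.

64000 J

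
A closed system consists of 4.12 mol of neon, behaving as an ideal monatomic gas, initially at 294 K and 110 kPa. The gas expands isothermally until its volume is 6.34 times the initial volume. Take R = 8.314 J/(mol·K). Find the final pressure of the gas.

17.4 kPa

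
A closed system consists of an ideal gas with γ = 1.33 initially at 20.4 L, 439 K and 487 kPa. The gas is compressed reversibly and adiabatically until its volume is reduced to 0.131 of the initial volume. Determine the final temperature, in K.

Adiabatic: TV^(γ−1) = const ⇒ T₂ = 439×(7.63)^0.330 = 859 K; PV^γ = const ⇒ P₂ = 7270 kPa.

859 K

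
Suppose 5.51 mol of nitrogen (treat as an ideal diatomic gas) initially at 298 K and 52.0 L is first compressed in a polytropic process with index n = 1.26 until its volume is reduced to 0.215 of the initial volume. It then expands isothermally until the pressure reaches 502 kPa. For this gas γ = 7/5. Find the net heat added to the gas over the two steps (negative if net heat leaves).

17200 J

P₁ = nRT₁/V₁ = 5.51×8.314×298/52.0 = 263 kPa.
Step 1 — Polytropic n=1.26: T₂ = T₁(V₁/V₂)^(n−1) = 298×(4.65)^0.26 = 444 K; P₂ = P₁(V₁/V₂)^n = 1820 kPa.
W = (P₁V₁−P₂V₂)/(n−1) = (263×52.0−1820×11.2)/0.26 = -25800 J.
ΔU = nCvΔT = 5.51×20.8×(444−298) = 16800 J.
Q = ΔU + W = -9030 J.
State after step 1: P = 1820 kPa, V = 11.2 L, T = 444 K.
Step 2 — Isothermal: T stays 444 K; PV = const ⇒ V₂ = 40.6 L, P₂ = 502 kPa.
ΔU = 0 (ideal gas, T constant).
W = nRT ln(V₂/V₁) = 5.51×8.314×444×ln(3.63) = 26200 J.
Q = ΔU + W = 26200 J.
Net over both steps: W = 436 J, Q = 17200 J, ΔU = 16800 J.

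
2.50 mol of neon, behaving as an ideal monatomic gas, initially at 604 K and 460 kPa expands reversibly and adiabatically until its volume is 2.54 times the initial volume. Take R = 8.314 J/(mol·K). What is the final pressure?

V₁ = nRT₁/P₁ = 2.50×8.314×604/460 = 27.3 L.
Adiabatic: TV^(γ−1) = const ⇒ T₂ = 604×(0.394)^0.667 = 324 K; PV^γ = const ⇒ P₂ = 97.3 kPa.

97.3 kPa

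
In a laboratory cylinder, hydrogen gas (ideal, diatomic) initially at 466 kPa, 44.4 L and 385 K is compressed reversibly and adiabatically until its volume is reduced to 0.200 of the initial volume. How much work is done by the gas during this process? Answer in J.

n = P₁V₁/(RT₁) = 466×44.4/(8.314×385) = 6.46 mol.
Adiabatic: TV^(γ−1) = const ⇒ T₂ = 385×(5.00)^0.400 = 733 K; PV^γ = const ⇒ P₂ = 4440 kPa.
ΔU = nCvΔT = 6.46×20.8×(733−385) = 46700 J.
Q = 0 for an adiabatic process, so W = −ΔU = -46700 J.

-46700 J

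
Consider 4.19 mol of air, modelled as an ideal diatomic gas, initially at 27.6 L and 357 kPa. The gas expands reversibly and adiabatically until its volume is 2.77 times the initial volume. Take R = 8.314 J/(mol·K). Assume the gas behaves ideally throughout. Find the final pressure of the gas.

T₁ = P₁V₁/(nR) = 357×27.6/(4.19×8.314) = 283 K.
Adiabatic: TV^(γ−1) = const ⇒ T₂ = 283×(0.361)^0.400 = 188 K; PV^γ = const ⇒ P₂ = 85.7 kPa.

85.7 kPa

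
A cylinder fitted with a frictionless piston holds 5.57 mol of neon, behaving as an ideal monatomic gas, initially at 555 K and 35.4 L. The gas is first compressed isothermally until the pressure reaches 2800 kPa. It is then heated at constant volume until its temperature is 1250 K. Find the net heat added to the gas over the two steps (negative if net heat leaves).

13600 J

P₁ = nRT₁/V₁ = 5.57×8.314×555/35.4 = 726 kPa.
Step 1 — Isothermal: T stays 555 K; PV = const ⇒ V₂ = 9.18 L, P₂ = 2800 kPa.
ΔU = 0 (ideal gas, T constant).
W = nRT ln(V₂/V₁) = 5.57×8.314×555×ln(0.259) = -34700 J.
Q = ΔU + W = -34700 J.
State after step 1: P = 2800 kPa, V = 9.18 L, T = 555 K.
Step 2 — Isochoric: V stays 9.18 L; P/T = const ⇒ T₂ = 1250 K, P₂ = 6310 kPa.
W = 0 (no volume change).
ΔU = nCvΔT = 5.57×12.5×(1250−555) = 48300 J.
Q = ΔU = 48300 J.
Net over both steps: W = -34700 J, Q = 13600 J, ΔU = 48300 J.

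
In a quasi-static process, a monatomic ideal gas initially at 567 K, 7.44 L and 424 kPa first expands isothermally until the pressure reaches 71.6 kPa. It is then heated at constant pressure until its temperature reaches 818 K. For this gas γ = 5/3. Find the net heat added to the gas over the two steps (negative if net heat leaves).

n = P₁V₁/(RT₁) = 424×7.44/(8.314×567) = 0.669 mol.
Step 1 — Isothermal: T stays 567 K; PV = const ⇒ V₂ = 44.1 L, P₂ = 71.6 kPa.
ΔU = 0 (ideal gas, T constant).
W = nRT ln(V₂/V₁) = 0.669×8.314×567×ln(5.92) = 5610 J.
Q = ΔU + W = 5610 J.
State after step 1: P = 71.6 kPa, V = 44.1 L, T = 567 K.
Step 2 — Isobaric: P stays 71.6 kPa; V/T = const ⇒ T₂ = 818 K, V₂ = 63.6 L.
W = PΔV = 71.6×(63.6−44.1) kPa·L = 1400 J.
ΔU = nCvΔT = 0.669×12.5×(818−567) = 2090 J.
Q = ΔU + W = nCpΔT = 3490 J.
Net over both steps: W = 7010 J, Q = 9100 J, ΔU = 2090 J.

9100 J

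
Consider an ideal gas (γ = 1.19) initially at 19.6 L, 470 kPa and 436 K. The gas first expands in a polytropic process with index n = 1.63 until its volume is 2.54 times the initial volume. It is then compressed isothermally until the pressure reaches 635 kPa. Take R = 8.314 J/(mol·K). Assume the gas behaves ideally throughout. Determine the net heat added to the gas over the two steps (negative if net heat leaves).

n = P₁V₁/(RT₁) = 470×19.6/(8.314×436) = 2.54 mol.
Step 1 — Polytropic n=1.63: T₂ = T₁(V₁/V₂)^(n−1) = 436×(0.394)^0.63 = 242 K; P₂ = P₁(V₁/V₂)^n = 103 kPa.
W = (P₁V₁−P₂V₂)/(n−1) = (470×19.6−103×49.8)/0.63 = 6490 J.
ΔU = nCvΔT = 2.54×43.8×(242−436) = -21500 J.
Q = ΔU + W = -15000 J.
State after step 1: P = 103 kPa, V = 49.8 L, T = 242 K.
Step 2 — Isothermal: T stays 242 K; PV = const ⇒ V₂ = 8.06 L, P₂ = 635 kPa.
ΔU = 0 (ideal gas, T constant).
W = nRT ln(V₂/V₁) = 2.54×8.314×242×ln(0.162) = -9320 J.
Q = ΔU + W = -9320 J.
Net over both steps: W = -2830 J, Q = -24400 J, ΔU = -21500 J.

-24400 J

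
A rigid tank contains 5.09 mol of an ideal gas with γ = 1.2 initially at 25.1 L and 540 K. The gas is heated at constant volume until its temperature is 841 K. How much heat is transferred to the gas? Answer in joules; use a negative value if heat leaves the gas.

63700 J

P₁ = nRT₁/V₁ = 5.09×8.314×540/25.1 = 910 kPa.
Isochoric: V stays 25.1 L; P/T = const ⇒ T₂ = 841 K, P₂ = 1420 kPa.
W = 0 (no volume change).
ΔU = nCvΔT = 5.09×41.6×(841−540) = 63700 J.
Q = ΔU = 63700 J.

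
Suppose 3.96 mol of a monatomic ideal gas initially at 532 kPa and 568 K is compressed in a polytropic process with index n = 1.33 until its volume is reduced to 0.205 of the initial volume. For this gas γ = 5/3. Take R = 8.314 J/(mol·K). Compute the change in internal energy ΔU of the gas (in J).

19300 J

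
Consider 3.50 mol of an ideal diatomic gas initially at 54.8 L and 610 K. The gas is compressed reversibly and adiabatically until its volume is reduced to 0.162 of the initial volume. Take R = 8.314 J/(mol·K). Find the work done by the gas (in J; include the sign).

-47500 J

P₁ = nRT₁/V₁ = 3.50×8.314×610/54.8 = 324 kPa.
Adiabatic: TV^(γ−1) = const ⇒ T₂ = 610×(6.17)^0.400 = 1260 K; PV^γ = const ⇒ P₂ = 4140 kPa.
ΔU = nCvΔT = 3.50×20.8×(1260−610) = 47500 J.
Q = 0 for an adiabatic process, so W = −ΔU = -47500 J.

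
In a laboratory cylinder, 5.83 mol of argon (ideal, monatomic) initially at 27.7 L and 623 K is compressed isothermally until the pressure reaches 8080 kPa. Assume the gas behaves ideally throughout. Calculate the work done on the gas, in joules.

P₁ = nRT₁/V₁ = 5.83×8.314×623/27.7 = 1090 kPa.
Isothermal: T stays 623 K; PV = const ⇒ V₂ = 3.74 L, P₂ = 8080 kPa.
W = nRT ln(V₂/V₁) = 5.83×8.314×623×ln(0.135) = -60500 J.
Work done on the gas = −W_by = 60500 J.

60500 J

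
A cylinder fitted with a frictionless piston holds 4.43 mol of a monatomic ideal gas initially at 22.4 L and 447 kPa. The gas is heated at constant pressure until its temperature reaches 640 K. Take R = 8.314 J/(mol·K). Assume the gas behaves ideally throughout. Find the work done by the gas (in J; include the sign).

13600 J

T₁ = P₁V₁/(nR) = 447×22.4/(4.43×8.314) = 272 K.
Isobaric: P stays 447 kPa; V/T = const ⇒ T₂ = 640 K, V₂ = 52.7 L.
W = PΔV = 447×(52.7−22.4) kPa·L = 13600 J.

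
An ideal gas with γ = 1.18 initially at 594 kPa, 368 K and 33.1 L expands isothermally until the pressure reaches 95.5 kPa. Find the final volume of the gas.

206 L

Isothermal: T stays 368 K; PV = const ⇒ V₂ = 206 L, P₂ = 95.5 kPa.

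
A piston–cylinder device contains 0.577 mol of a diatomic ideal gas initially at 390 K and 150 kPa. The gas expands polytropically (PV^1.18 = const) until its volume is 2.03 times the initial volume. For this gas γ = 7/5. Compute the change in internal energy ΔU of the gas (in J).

-560 J

V₁ = nRT₁/P₁ = 0.577×8.314×390/150 = 12.5 L.
Polytropic n=1.18: T₂ = T₁(V₁/V₂)^(n−1) = 390×(0.493)^0.18 = 343 K; P₂ = P₁(V₁/V₂)^n = 65.0 kPa.
For an ideal gas ΔU = nCvΔT with Cv = (5/2)R = 20.8 J/(mol·K).
ΔU = 0.577×20.8×(343−390) = -560 J.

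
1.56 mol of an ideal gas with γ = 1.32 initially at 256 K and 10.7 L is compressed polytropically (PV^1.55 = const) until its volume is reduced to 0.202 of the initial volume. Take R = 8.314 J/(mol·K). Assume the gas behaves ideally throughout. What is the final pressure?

3700 kPa

P₁ = nRT₁/V₁ = 1.56×8.314×256/10.7 = 310 kPa.
Polytropic n=1.55: T₂ = T₁(V₁/V₂)^(n−1) = 256×(4.95)^0.55 = 617 K; P₂ = P₁(V₁/V₂)^n = 3700 kPa.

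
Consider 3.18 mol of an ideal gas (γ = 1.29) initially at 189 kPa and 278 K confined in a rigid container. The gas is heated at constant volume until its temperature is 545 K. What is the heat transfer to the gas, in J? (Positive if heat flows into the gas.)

24300 J

V₁ = nRT₁/P₁ = 3.18×8.314×278/189 = 38.9 L.
Isochoric: V stays 38.9 L; P/T = const ⇒ T₂ = 545 K, P₂ = 371 kPa.
W = 0 (no volume change).
ΔU = nCvΔT = 3.18×28.7×(545−278) = 24300 J.
Q = ΔU = 24300 J.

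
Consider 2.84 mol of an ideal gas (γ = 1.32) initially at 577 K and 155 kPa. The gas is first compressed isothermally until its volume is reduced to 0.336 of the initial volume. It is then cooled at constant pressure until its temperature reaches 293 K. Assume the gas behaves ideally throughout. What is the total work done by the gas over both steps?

V₁ = nRT₁/P₁ = 2.84×8.314×577/155 = 87.9 L.
Step 1 — Isothermal: T stays 577 K; PV = const ⇒ V₂ = 29.5 L, P₂ = 461 kPa.
ΔU = 0 (ideal gas, T constant).
W = nRT ln(V₂/V₁) = 2.84×8.314×577×ln(0.336) = -14900 J.
Q = ΔU + W = -14900 J.
State after step 1: P = 461 kPa, V = 29.5 L, T = 577 K.
Step 2 — Isobaric: P stays 461 kPa; V/T = const ⇒ T₂ = 293 K, V₂ = 15.0 L.
W = PΔV = 461×(15.0−29.5) kPa·L = -6710 J.
ΔU = nCvΔT = 2.84×26.0×(293−577) = -21000 J.
Q = ΔU + W = nCpΔT = -27700 J.
Net over both steps: W = -21600 J, Q = -42500 J, ΔU = -21000 J.

-21600 J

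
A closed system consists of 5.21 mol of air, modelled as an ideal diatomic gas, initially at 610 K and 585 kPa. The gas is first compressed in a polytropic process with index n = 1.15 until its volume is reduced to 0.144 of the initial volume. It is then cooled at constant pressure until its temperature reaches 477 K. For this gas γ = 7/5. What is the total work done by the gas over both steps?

-74100 J

V₁ = nRT₁/P₁ = 5.21×8.314×610/585 = 45.2 L.
Step 1 — Polytropic n=1.15: T₂ = T₁(V₁/V₂)^(n−1) = 610×(6.94)^0.15 = 816 K; P₂ = P₁(V₁/V₂)^n = 5430 kPa.
W = (P₁V₁−P₂V₂)/(n−1) = (585×45.2−5430×6.50)/0.15 = -59400 J.
ΔU = nCvΔT = 5.21×20.8×(816−610) = 22300 J.
Q = ΔU + W = -37100 J.
State after step 1: P = 5430 kPa, V = 6.50 L, T = 816 K.
Step 2 — Isobaric: P stays 5430 kPa; V/T = const ⇒ T₂ = 477 K, V₂ = 3.80 L.
W = PΔV = 5430×(3.80−6.50) kPa·L = -14700 J.
ΔU = nCvΔT = 5.21×20.8×(477−816) = -36700 J.
Q = ΔU + W = nCpΔT = -51400 J.
Net over both steps: W = -74100 J, Q = -88500 J, ΔU = -14400 J.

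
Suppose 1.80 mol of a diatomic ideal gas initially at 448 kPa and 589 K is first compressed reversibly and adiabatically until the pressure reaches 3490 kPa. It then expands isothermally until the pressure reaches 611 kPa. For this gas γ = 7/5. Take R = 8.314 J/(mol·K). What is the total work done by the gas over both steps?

10000 J

V₁ = nRT₁/P₁ = 1.80×8.314×589/448 = 19.7 L.
Step 1 — Adiabatic: T₂/T₁ = (P₂/P₁)^((γ−1)/γ) ⇒ T₂ = 589×(7.79)^0.286 = 1060 K; V₂ = 4.54 L.
ΔU = nCvΔT = 1.80×20.8×(1060−589) = 17600 J.
Q = 0 for an adiabatic process, so W = −ΔU = -17600 J.
State after step 1: P = 3490 kPa, V = 4.54 L, T = 1060 K.
Step 2 — Isothermal: T stays 1060 K; PV = const ⇒ V₂ = 25.9 L, P₂ = 611 kPa.
ΔU = 0 (ideal gas, T constant).
W = nRT ln(V₂/V₁) = 1.80×8.314×1060×ln(5.71) = 27600 J.
Q = ΔU + W = 27600 J.
Net over both steps: W = 10000 J, Q = 27600 J, ΔU = 17600 J.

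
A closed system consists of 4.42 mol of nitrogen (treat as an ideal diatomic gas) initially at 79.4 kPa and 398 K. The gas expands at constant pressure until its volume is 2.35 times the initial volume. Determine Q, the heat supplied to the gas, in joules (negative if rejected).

V₁ = nRT₁/P₁ = 4.42×8.314×398/79.4 = 184 L.
Isobaric: P stays 79.4 kPa; V/T = const ⇒ T₂ = 935 K, V₂ = 433 L.
W = PΔV = 79.4×(433−184) kPa·L = 19700 J.
ΔU = nCvΔT = 4.42×20.8×(935−398) = 49400 J.
Q = ΔU + W = nCpΔT = 69100 J.

69100 J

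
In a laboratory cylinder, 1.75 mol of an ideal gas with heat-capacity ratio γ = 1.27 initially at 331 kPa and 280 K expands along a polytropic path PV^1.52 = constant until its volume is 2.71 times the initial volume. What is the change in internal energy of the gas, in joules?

-6100 J

V₁ = nRT₁/P₁ = 1.75×8.314×280/331 = 12.3 L.
Polytropic n=1.52: T₂ = T₁(V₁/V₂)^(n−1) = 280×(0.369)^0.52 = 167 K; P₂ = P₁(V₁/V₂)^n = 72.7 kPa.
For an ideal gas ΔU = nCvΔT with Cv = R/(γ−1) = 30.8 J/(mol·K).
ΔU = 1.75×30.8×(167−280) = -6100 J.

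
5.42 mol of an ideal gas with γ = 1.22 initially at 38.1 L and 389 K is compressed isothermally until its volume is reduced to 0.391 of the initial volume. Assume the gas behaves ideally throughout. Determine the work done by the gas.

-16500 J

P₁ = nRT₁/V₁ = 5.42×8.314×389/38.1 = 460 kPa.
Isothermal: T stays 389 K; PV = const ⇒ V₂ = 14.9 L, P₂ = 1180 kPa.
W = nRT ln(V₂/V₁) = 5.42×8.314×389×ln(0.391) = -16500 J.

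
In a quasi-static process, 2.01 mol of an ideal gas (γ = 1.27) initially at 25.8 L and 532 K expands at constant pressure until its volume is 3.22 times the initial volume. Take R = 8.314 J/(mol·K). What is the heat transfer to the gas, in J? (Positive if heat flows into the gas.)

P₁ = nRT₁/V₁ = 2.01×8.314×532/25.8 = 345 kPa.
Isobaric: P stays 345 kPa; V/T = const ⇒ T₂ = 1710 K, V₂ = 83.1 L.
W = PΔV = 345×(83.1−25.8) kPa·L = 19700 J.
ΔU = nCvΔT = 2.01×30.8×(1710−532) = 73100 J.
Q = ΔU + W = nCpΔT = 92800 J.

92800 J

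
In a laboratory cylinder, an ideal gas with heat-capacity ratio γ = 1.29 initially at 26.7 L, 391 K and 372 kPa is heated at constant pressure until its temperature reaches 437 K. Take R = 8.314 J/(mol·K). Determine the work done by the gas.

n = P₁V₁/(RT₁) = 372×26.7/(8.314×391) = 3.06 mol.
Isobaric: P stays 372 kPa; V/T = const ⇒ T₂ = 437 K, V₂ = 29.8 L.
W = PΔV = 372×(29.8−26.7) kPa·L = 1170 J.

1170 J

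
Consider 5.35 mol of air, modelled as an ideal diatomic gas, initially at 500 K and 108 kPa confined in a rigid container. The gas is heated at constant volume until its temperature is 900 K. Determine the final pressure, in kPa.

V₁ = nRT₁/P₁ = 5.35×8.314×500/108 = 206 L.
Isochoric: V stays 206 L; P/T = const ⇒ T₂ = 900 K, P₂ = 194 kPa.

194 kPa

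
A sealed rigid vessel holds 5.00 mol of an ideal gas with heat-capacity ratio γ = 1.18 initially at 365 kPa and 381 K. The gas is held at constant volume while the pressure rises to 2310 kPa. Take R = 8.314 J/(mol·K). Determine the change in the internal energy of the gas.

V₁ = nRT₁/P₁ = 5.00×8.314×381/365 = 43.4 L.
Isochoric: V stays 43.4 L; P/T = const ⇒ T₂ = 2410 K, P₂ = 2310 kPa.
For an ideal gas ΔU = nCvΔT with Cv = R/(γ−1) = 46.2 J/(mol·K).
ΔU = 5.00×46.2×(2410−381) = 469000 J.

469000 J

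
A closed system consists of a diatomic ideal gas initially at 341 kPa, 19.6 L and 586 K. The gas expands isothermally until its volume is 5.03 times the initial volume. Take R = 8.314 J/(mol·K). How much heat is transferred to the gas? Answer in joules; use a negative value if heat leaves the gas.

n = P₁V₁/(RT₁) = 341×19.6/(8.314×586) = 1.37 mol.
Isothermal: T stays 586 K; PV = const ⇒ V₂ = 98.6 L, P₂ = 67.8 kPa.
ΔU = 0 (ideal gas, T constant).
W = nRT ln(V₂/V₁) = 1.37×8.314×586×ln(5.03) = 10800 J.
Q = ΔU + W = 10800 J.

10800 J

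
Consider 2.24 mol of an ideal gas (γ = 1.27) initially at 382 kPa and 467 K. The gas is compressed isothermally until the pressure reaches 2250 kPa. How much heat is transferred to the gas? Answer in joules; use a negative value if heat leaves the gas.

-15400 J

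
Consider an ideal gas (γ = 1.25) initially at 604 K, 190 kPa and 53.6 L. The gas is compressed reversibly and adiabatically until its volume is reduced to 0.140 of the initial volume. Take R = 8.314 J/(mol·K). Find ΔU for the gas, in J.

n = P₁V₁/(RT₁) = 190×53.6/(8.314×604) = 2.03 mol.
Adiabatic: TV^(γ−1) = const ⇒ T₂ = 604×(7.14)^0.250 = 987 K; PV^γ = const ⇒ P₂ = 2220 kPa.
For an ideal gas ΔU = nCvΔT with Cv = R/(γ−1) = 33.3 J/(mol·K).
ΔU = 2.03×33.3×(987−604) = 25900 J.

25900 J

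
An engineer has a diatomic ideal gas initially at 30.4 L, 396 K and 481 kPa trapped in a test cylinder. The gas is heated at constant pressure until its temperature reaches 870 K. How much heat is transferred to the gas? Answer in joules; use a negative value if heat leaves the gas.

61300 J

n = P₁V₁/(RT₁) = 481×30.4/(8.314×396) = 4.44 mol.
Isobaric: P stays 481 kPa; V/T = const ⇒ T₂ = 870 K, V₂ = 66.8 L.
W = PΔV = 481×(66.8−30.4) kPa·L = 17500 J.
ΔU = nCvΔT = 4.44×20.8×(870−396) = 43800 J.
Q = ΔU + W = nCpΔT = 61300 J.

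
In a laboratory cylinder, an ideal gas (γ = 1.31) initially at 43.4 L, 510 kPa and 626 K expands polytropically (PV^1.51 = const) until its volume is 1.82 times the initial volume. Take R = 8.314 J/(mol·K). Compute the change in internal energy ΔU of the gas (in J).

-18800 J

n = P₁V₁/(RT₁) = 510×43.4/(8.314×626) = 4.25 mol.
Polytropic n=1.51: T₂ = T₁(V₁/V₂)^(n−1) = 626×(0.549)^0.51 = 461 K; P₂ = P₁(V₁/V₂)^n = 206 kPa.
For an ideal gas ΔU = nCvΔT with Cv = R/(γ−1) = 26.8 J/(mol·K).
ΔU = 4.25×26.8×(461−626) = -18800 J.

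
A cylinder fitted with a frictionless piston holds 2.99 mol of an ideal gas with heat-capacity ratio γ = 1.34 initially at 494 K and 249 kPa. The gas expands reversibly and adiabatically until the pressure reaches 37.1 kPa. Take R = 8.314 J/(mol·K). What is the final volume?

204 L

V₁ = nRT₁/P₁ = 2.99×8.314×494/249 = 49.3 L.
Adiabatic: T₂/T₁ = (P₂/P₁)^((γ−1)/γ) ⇒ T₂ = 494×(0.149)^0.254 = 305 K; V₂ = 204 L.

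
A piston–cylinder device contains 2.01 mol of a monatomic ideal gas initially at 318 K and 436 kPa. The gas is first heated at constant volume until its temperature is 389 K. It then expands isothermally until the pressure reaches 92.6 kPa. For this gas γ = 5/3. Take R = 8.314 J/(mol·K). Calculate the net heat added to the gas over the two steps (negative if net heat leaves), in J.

13200 J

V₁ = nRT₁/P₁ = 2.01×8.314×318/436 = 12.2 L.
Step 1 — Isochoric: V stays 12.2 L; P/T = const ⇒ T₂ = 389 K, P₂ = 533 kPa.
W = 0 (no volume change).
ΔU = nCvΔT = 2.01×12.5×(389−318) = 1780 J.
Q = ΔU = 1780 J.
State after step 1: P = 533 kPa, V = 12.2 L, T = 389 K.
Step 2 — Isothermal: T stays 389 K; PV = const ⇒ V₂ = 70.2 L, P₂ = 92.6 kPa.
ΔU = 0 (ideal gas, T constant).
W = nRT ln(V₂/V₁) = 2.01×8.314×389×ln(5.76) = 11400 J.
Q = ΔU + W = 11400 J.
Net over both steps: W = 11400 J, Q = 13200 J, ΔU = 1780 J.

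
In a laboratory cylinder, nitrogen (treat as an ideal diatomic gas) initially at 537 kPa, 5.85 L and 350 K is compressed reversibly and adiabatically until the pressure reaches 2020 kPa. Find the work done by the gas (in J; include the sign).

-3610 J

n = P₁V₁/(RT₁) = 537×5.85/(8.314×350) = 1.08 mol.
Adiabatic: T₂/T₁ = (P₂/P₁)^((γ−1)/γ) ⇒ T₂ = 350×(3.76)^0.286 = 511 K; V₂ = 2.27 L.
ΔU = nCvΔT = 1.08×20.8×(511−350) = 3610 J.
Q = 0 for an adiabatic process, so W = −ΔU = -3610 J.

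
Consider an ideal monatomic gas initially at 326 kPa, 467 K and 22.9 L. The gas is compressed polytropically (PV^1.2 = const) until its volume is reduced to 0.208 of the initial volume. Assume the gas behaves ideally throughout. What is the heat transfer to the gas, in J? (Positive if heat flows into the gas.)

-9640 J

n = P₁V₁/(RT₁) = 326×22.9/(8.314×467) = 1.92 mol.
Polytropic n=1.2: T₂ = T₁(V₁/V₂)^(n−1) = 467×(4.81)^0.20 = 639 K; P₂ = P₁(V₁/V₂)^n = 2150 kPa.
W = (P₁V₁−P₂V₂)/(n−1) = (326×22.9−2150×4.76)/0.20 = -13800 J.
ΔU = nCvΔT = 1.92×12.5×(639−467) = 4130 J.
Q = ΔU + W = -9640 J.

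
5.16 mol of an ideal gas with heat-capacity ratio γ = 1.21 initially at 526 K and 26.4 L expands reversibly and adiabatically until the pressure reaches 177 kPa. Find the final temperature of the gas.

P₁ = nRT₁/V₁ = 5.16×8.314×526/26.4 = 855 kPa.
Adiabatic: T₂/T₁ = (P₂/P₁)^((γ−1)/γ) ⇒ T₂ = 526×(0.207)^0.174 = 400 K; V₂ = 97.0 L.

400 K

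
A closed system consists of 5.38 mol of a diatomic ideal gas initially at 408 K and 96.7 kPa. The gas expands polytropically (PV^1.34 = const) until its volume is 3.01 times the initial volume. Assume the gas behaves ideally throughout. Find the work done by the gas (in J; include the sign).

16800 J

V₁ = nRT₁/P₁ = 5.38×8.314×408/96.7 = 189 L.
Polytropic n=1.34: T₂ = T₁(V₁/V₂)^(n−1) = 408×(0.332)^0.34 = 281 K; P₂ = P₁(V₁/V₂)^n = 22.1 kPa.
W = (P₁V₁−P₂V₂)/(n−1) = (96.7×189−22.1×568)/0.34 = 16800 J.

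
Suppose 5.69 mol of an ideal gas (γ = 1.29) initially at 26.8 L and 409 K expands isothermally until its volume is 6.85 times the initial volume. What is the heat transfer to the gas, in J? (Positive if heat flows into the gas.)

37200 J

P₁ = nRT₁/V₁ = 5.69×8.314×409/26.8 = 722 kPa.
Isothermal: T stays 409 K; PV = const ⇒ V₂ = 184 L, P₂ = 105 kPa.
ΔU = 0 (ideal gas, T constant).
W = nRT ln(V₂/V₁) = 5.69×8.314×409×ln(6.85) = 37200 J.
Q = ΔU + W = 37200 J.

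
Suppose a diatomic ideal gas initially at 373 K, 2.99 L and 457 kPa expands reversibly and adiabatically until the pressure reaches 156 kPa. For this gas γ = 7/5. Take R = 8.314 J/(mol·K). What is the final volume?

6.44 L

Adiabatic: T₂/T₁ = (P₂/P₁)^((γ−1)/γ) ⇒ T₂ = 373×(0.341)^0.286 = 274 K; V₂ = 6.44 L.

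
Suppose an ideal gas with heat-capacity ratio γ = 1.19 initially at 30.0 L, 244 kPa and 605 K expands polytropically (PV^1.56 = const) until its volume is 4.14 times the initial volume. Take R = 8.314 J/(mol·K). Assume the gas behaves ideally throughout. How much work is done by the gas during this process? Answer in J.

n = P₁V₁/(RT₁) = 244×30.0/(8.314×605) = 1.46 mol.
Polytropic n=1.56: T₂ = T₁(V₁/V₂)^(n−1) = 605×(0.242)^0.56 = 273 K; P₂ = P₁(V₁/V₂)^n = 26.6 kPa.
W = (P₁V₁−P₂V₂)/(n−1) = (244×30.0−26.6×124)/0.56 = 7170 J.

7170 J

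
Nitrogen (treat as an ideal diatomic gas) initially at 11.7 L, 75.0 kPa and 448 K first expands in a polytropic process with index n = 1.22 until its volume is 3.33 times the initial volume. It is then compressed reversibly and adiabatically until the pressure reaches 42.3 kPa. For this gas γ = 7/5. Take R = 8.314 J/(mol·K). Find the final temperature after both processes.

444 K

n = P₁V₁/(RT₁) = 75.0×11.7/(8.314×448) = 0.236 mol.
Step 1 — Polytropic n=1.22: T₂ = T₁(V₁/V₂)^(n−1) = 448×(0.300)^0.22 = 344 K; P₂ = P₁(V₁/V₂)^n = 17.3 kPa.
W = (P₁V₁−P₂V₂)/(n−1) = (75.0×11.7−17.3×39.0)/0.22 = 927 J.
ΔU = nCvΔT = 0.236×20.8×(344−448) = -510 J.
Q = ΔU + W = 417 J.
State after step 1: P = 17.3 kPa, V = 39.0 L, T = 344 K.
Step 2 — Adiabatic: T₂/T₁ = (P₂/P₁)^((γ−1)/γ) ⇒ T₂ = 344×(2.45)^0.286 = 444 K; V₂ = 20.6 L.
ΔU = nCvΔT = 0.236×20.8×(444−344) = 491 J.
Q = 0 for an adiabatic process, so W = −ΔU = -491 J.
Net over both steps: W = 437 J, Q = 417 J, ΔU = -19.6 J.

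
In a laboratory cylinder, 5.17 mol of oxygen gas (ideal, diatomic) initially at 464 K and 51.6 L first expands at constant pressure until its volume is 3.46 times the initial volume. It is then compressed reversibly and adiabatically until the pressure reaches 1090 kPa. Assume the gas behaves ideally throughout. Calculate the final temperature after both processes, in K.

P₁ = nRT₁/V₁ = 5.17×8.314×464/51.6 = 387 kPa.
Step 1 — Isobaric: P stays 387 kPa; V/T = const ⇒ T₂ = 1610 K, V₂ = 179 L.
W = PΔV = 387×(179−51.6) kPa·L = 49100 J.
ΔU = nCvΔT = 5.17×20.8×(1610−464) = 123000 J.
Q = ΔU + W = nCpΔT = 172000 J.
State after step 1: P = 387 kPa, V = 179 L, T = 1610 K.
Step 2 — Adiabatic: T₂/T₁ = (P₂/P₁)^((γ−1)/γ) ⇒ T₂ = 1610×(2.82)^0.286 = 2160 K; V₂ = 85.1 L.
ΔU = nCvΔT = 5.17×20.8×(2160−1610) = 59500 J.
Q = 0 for an adiabatic process, so W = −ΔU = -59500 J.
Net over both steps: W = -10400 J, Q = 172000 J, ΔU = 182000 J.

2160 K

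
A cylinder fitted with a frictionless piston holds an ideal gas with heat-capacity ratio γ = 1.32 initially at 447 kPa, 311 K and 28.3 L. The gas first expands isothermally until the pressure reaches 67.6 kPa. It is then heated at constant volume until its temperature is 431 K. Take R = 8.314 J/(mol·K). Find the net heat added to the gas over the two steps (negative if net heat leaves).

n = P₁V₁/(RT₁) = 447×28.3/(8.314×311) = 4.89 mol.
Step 1 — Isothermal: T stays 311 K; PV = const ⇒ V₂ = 187 L, P₂ = 67.6 kPa.
ΔU = 0 (ideal gas, T constant).
W = nRT ln(V₂/V₁) = 4.89×8.314×311×ln(6.61) = 23900 J.
Q = ΔU + W = 23900 J.
State after step 1: P = 67.6 kPa, V = 187 L, T = 311 K.
Step 2 — Isochoric: V stays 187 L; P/T = const ⇒ T₂ = 431 K, P₂ = 93.7 kPa.
W = 0 (no volume change).
ΔU = nCvΔT = 4.89×26.0×(431−311) = 15300 J.
Q = ΔU = 15300 J.
Net over both steps: W = 23900 J, Q = 39100 J, ΔU = 15300 J.

39100 J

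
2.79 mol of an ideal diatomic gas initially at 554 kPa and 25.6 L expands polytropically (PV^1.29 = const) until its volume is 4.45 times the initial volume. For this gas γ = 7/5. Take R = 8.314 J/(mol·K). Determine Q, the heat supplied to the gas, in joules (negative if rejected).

T₁ = P₁V₁/(nR) = 554×25.6/(2.79×8.314) = 611 K.
Polytropic n=1.29: T₂ = T₁(V₁/V₂)^(n−1) = 611×(0.225)^0.29 = 397 K; P₂ = P₁(V₁/V₂)^n = 80.7 kPa.
W = (P₁V₁−P₂V₂)/(n−1) = (554×25.6−80.7×114)/0.29 = 17200 J.
ΔU = nCvΔT = 2.79×20.8×(397−611) = -12500 J.
Q = ΔU + W = 4730 J.

4730 J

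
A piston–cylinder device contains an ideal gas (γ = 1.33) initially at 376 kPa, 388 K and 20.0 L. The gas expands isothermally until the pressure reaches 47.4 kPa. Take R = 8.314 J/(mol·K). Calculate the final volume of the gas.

Isothermal: T stays 388 K; PV = const ⇒ V₂ = 159 L, P₂ = 47.4 kPa.

159 L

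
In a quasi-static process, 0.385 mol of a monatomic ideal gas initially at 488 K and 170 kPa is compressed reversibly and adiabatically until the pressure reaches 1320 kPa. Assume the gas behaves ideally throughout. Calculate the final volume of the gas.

2.69 L

V₁ = nRT₁/P₁ = 0.385×8.314×488/170 = 9.19 L.
Adiabatic: T₂/T₁ = (P₂/P₁)^((γ−1)/γ) ⇒ T₂ = 488×(7.76)^0.400 = 1110 K; V₂ = 2.69 L.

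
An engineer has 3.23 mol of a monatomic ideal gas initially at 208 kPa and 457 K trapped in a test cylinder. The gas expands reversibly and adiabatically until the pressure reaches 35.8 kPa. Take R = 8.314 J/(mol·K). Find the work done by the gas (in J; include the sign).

V₁ = nRT₁/P₁ = 3.23×8.314×457/208 = 59.0 L.
Adiabatic: T₂/T₁ = (P₂/P₁)^((γ−1)/γ) ⇒ T₂ = 457×(0.172)^0.400 = 226 K; V₂ = 170 L.
ΔU = nCvΔT = 3.23×12.5×(226−457) = -9300 J.
Q = 0 for an adiabatic process, so W = −ΔU = 9300 J.

9300 J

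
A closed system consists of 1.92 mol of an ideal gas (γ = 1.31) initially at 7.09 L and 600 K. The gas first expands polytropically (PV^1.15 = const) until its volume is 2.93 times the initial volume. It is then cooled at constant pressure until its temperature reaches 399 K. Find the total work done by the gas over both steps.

7730 J

P₁ = nRT₁/V₁ = 1.92×8.314×600/7.09 = 1350 kPa.
Step 1 — Polytropic n=1.15: T₂ = T₁(V₁/V₂)^(n−1) = 600×(0.341)^0.15 = 511 K; P₂ = P₁(V₁/V₂)^n = 392 kPa.
W = (P₁V₁−P₂V₂)/(n−1) = (1350×7.09−392×20.8)/0.15 = 9510 J.
ΔU = nCvΔT = 1.92×26.8×(511−600) = -4600 J.
Q = ΔU + W = 4910 J.
State after step 1: P = 392 kPa, V = 20.8 L, T = 511 K.
Step 2 — Isobaric: P stays 392 kPa; V/T = const ⇒ T₂ = 399 K, V₂ = 16.2 L.
W = PΔV = 392×(16.2−20.8) kPa·L = -1780 J.
ΔU = nCvΔT = 1.92×26.8×(399−511) = -5750 J.
Q = ΔU + W = nCpΔT = -7530 J.
Net over both steps: W = 7730 J, Q = -2620 J, ΔU = -10400 J.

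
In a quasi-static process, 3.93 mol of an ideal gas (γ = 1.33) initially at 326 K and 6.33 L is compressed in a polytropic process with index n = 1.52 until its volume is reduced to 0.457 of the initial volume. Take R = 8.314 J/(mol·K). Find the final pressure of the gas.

5530 kPa

P₁ = nRT₁/V₁ = 3.93×8.314×326/6.33 = 1680 kPa.
Polytropic n=1.52: T₂ = T₁(V₁/V₂)^(n−1) = 326×(2.19)^0.52 = 490 K; P₂ = P₁(V₁/V₂)^n = 5530 kPa.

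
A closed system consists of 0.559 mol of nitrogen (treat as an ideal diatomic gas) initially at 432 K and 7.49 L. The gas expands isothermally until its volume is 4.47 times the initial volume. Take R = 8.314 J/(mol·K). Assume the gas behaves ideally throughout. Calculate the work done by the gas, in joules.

P₁ = nRT₁/V₁ = 0.559×8.314×432/7.49 = 268 kPa.
Isothermal: T stays 432 K; PV = const ⇒ V₂ = 33.5 L, P₂ = 60.0 kPa.
W = nRT ln(V₂/V₁) = 0.559×8.314×432×ln(4.47) = 3010 J.

3010 J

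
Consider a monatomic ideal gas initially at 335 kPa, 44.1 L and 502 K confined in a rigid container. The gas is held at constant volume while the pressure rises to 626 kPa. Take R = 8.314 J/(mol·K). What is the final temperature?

Isochoric: V stays 44.1 L; P/T = const ⇒ T₂ = 938 K, P₂ = 626 kPa.

938 K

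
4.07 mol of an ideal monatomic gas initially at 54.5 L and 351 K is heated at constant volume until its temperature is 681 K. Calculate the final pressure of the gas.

423 kPa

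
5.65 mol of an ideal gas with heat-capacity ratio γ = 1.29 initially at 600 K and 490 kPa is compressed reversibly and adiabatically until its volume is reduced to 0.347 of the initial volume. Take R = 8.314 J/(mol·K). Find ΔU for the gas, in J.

34900 J

V₁ = nRT₁/P₁ = 5.65×8.314×600/490 = 57.5 L.
Adiabatic: TV^(γ−1) = const ⇒ T₂ = 600×(2.88)^0.290 = 816 K; PV^γ = const ⇒ P₂ = 1920 kPa.
For an ideal gas ΔU = nCvΔT with Cv = R/(γ−1) = 28.7 J/(mol·K).
ΔU = 5.65×28.7×(816−600) = 34900 J.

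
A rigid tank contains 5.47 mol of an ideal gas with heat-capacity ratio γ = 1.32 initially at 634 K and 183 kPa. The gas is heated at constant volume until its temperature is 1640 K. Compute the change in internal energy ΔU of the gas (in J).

V₁ = nRT₁/P₁ = 5.47×8.314×634/183 = 158 L.
Isochoric: V stays 158 L; P/T = const ⇒ T₂ = 1640 K, P₂ = 473 kPa.
For an ideal gas ΔU = nCvΔT with Cv = R/(γ−1) = 26.0 J/(mol·K).
ΔU = 5.47×26.0×(1640−634) = 143000 J.

143000 J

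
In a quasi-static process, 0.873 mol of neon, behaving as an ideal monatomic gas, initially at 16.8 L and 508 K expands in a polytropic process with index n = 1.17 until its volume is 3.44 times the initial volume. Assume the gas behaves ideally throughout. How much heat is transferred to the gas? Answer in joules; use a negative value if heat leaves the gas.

3060 J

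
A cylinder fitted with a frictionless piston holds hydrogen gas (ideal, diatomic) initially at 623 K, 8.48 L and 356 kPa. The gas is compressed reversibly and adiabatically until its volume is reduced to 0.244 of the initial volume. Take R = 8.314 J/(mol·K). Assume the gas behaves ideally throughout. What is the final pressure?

2570 kPa

Adiabatic: TV^(γ−1) = const ⇒ T₂ = 623×(4.10)^0.400 = 1100 K; PV^γ = const ⇒ P₂ = 2570 kPa.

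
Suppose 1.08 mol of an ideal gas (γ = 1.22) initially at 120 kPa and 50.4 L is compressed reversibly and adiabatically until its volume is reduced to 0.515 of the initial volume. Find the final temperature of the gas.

779 K

T₁ = P₁V₁/(nR) = 120×50.4/(1.08×8.314) = 674 K.
Adiabatic: TV^(γ−1) = const ⇒ T₂ = 674×(1.94)^0.220 = 779 K; PV^γ = const ⇒ P₂ = 270 kPa.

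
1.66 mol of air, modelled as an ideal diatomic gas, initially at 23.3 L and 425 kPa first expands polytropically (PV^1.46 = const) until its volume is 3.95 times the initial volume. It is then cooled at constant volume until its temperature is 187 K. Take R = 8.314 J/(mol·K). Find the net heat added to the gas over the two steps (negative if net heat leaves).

-8220 J

T₁ = P₁V₁/(nR) = 425×23.3/(1.66×8.314) = 718 K.
Step 1 — Polytropic n=1.46: T₂ = T₁(V₁/V₂)^(n−1) = 718×(0.253)^0.46 = 381 K; P₂ = P₁(V₁/V₂)^n = 57.2 kPa.
W = (P₁V₁−P₂V₂)/(n−1) = (425×23.3−57.2×92.0)/0.46 = 10100 J.
ΔU = nCvΔT = 1.66×20.8×(381−718) = -11600 J.
Q = ΔU + W = -1510 J.
State after step 1: P = 57.2 kPa, V = 92.0 L, T = 381 K.
Step 2 — Isochoric: V stays 92.0 L; P/T = const ⇒ T₂ = 187 K, P₂ = 28.0 kPa.
W = 0 (no volume change).
ΔU = nCvΔT = 1.66×20.8×(187−381) = -6710 J.
Q = ΔU = -6710 J.
Net over both steps: W = 10100 J, Q = -8220 J, ΔU = -18300 J.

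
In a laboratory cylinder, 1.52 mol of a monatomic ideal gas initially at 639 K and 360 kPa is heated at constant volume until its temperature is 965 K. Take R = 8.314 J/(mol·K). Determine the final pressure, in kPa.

544 kPa

V₁ = nRT₁/P₁ = 1.52×8.314×639/360 = 22.4 L.
Isochoric: V stays 22.4 L; P/T = const ⇒ T₂ = 965 K, P₂ = 544 kPa.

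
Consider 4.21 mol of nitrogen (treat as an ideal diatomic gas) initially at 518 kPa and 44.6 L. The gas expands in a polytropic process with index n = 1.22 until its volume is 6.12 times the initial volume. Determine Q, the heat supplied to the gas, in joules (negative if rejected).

15500 J

T₁ = P₁V₁/(nR) = 518×44.6/(4.21×8.314) = 660 K.
Polytropic n=1.22: T₂ = T₁(V₁/V₂)^(n−1) = 660×(0.163)^0.22 = 443 K; P₂ = P₁(V₁/V₂)^n = 56.8 kPa.
W = (P₁V₁−P₂V₂)/(n−1) = (518×44.6−56.8×273)/0.22 = 34500 J.
ΔU = nCvΔT = 4.21×20.8×(443−660) = -19000 J.
Q = ΔU + W = 15500 J.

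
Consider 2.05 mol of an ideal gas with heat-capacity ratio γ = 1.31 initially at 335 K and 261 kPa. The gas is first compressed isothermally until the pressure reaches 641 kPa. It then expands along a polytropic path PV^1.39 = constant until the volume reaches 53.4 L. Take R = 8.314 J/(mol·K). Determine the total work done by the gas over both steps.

2230 J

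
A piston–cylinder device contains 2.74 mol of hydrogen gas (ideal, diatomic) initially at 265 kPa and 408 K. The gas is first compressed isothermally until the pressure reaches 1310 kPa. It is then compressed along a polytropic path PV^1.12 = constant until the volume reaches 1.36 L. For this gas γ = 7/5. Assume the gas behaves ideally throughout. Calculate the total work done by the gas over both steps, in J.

-31800 J

V₁ = nRT₁/P₁ = 2.74×8.314×408/265 = 35.1 L.
Step 1 — Isothermal: T stays 408 K; PV = const ⇒ V₂ = 7.09 L, P₂ = 1310 kPa.
ΔU = 0 (ideal gas, T constant).
W = nRT ln(V₂/V₁) = 2.74×8.314×408×ln(0.202) = -14900 J.
Q = ΔU + W = -14900 J.
State after step 1: P = 1310 kPa, V = 7.09 L, T = 408 K.
Step 2 — Polytropic n=1.12: T₂ = T₁(V₁/V₂)^(n−1) = 408×(5.22)^0.12 = 497 K; P₂ = P₁(V₁/V₂)^n = 8330 kPa.
W = (P₁V₁−P₂V₂)/(n−1) = (1310×7.09−8330×1.36)/0.12 = -17000 J.
ΔU = nCvΔT = 2.74×20.8×(497−408) = 5090 J.
Q = ΔU + W = -11900 J.
Net over both steps: W = -31800 J, Q = -26700 J, ΔU = 5090 J.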